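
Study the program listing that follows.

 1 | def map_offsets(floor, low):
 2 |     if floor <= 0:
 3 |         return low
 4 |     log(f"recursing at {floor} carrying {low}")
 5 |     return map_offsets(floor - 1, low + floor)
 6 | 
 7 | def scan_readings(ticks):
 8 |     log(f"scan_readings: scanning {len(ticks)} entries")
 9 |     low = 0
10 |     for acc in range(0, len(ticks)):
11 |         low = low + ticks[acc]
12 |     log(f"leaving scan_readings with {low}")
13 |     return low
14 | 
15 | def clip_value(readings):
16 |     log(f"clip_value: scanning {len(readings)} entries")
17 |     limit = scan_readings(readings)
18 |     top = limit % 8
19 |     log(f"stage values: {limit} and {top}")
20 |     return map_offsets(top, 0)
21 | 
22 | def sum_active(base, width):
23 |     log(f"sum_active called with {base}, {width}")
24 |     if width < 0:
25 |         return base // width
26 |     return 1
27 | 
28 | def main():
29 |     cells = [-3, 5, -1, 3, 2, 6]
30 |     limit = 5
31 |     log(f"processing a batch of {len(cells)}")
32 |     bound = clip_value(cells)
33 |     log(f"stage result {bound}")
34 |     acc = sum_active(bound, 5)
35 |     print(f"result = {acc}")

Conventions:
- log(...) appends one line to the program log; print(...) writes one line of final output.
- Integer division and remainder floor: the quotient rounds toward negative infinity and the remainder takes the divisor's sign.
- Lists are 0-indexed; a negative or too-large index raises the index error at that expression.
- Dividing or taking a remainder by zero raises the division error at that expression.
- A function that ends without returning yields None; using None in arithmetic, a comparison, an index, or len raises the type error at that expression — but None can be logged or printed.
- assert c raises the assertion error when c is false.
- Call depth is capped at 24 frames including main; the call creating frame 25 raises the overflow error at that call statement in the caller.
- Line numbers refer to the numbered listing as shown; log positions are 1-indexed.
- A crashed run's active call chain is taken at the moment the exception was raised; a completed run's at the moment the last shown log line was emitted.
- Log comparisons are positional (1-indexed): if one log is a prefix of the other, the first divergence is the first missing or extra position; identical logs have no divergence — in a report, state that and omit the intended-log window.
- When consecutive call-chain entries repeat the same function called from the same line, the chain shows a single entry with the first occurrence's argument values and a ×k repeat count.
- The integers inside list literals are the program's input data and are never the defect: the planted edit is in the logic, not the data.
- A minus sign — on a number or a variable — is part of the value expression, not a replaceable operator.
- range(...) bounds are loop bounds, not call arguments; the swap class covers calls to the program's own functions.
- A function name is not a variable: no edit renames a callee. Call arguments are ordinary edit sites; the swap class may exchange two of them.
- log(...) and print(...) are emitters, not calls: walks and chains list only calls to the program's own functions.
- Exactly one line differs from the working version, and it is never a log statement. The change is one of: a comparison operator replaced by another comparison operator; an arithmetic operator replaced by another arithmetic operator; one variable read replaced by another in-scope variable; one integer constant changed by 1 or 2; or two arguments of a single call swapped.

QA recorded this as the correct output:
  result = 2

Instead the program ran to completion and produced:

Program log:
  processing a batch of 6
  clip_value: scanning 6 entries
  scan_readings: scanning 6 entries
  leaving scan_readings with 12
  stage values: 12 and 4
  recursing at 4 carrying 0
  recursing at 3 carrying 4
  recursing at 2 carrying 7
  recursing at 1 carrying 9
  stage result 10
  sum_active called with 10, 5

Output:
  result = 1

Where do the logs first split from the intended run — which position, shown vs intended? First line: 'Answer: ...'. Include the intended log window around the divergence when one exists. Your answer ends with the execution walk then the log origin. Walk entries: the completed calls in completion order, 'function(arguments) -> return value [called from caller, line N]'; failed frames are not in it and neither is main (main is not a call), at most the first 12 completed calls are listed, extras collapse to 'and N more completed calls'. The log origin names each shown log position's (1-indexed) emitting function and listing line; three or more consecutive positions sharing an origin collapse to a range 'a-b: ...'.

Answer: none (the log streams are identical).
Execution walk:
  scan_readings([-3, 5, -1, 3, 2, 6]) -> 12  [called from clip_value, line 17]
  map_offsets(0, 10) -> 10  [called from map_offsets, line 5]
  map_offsets(1, 9) -> 10  [called from map_offsets, line 5]
  map_offsets(2, 7) -> 10  [called from map_offsets, line 5]
  map_offsets(3, 4) -> 10  [called from map_offsets, line 5]
  map_offsets(4, 0) -> 10  [called from clip_value, line 20]
  clip_value([-3, 5, -1, 3, 2, 6]) -> 10  [called from main, line 32]
  sum_active(10, 5) -> 1  [called from main, line 34]
Log origin:
  1: logged in main at line 31
  2: logged in clip_value at line 16
  3: logged in scan_readings at line 8
  4: logged in scan_readings at line 12
  5: logged in clip_value at line 19
  6-9: logged in map_offsets at line 4
  10: logged in main at line 33
  11: logged in sum_active at line 23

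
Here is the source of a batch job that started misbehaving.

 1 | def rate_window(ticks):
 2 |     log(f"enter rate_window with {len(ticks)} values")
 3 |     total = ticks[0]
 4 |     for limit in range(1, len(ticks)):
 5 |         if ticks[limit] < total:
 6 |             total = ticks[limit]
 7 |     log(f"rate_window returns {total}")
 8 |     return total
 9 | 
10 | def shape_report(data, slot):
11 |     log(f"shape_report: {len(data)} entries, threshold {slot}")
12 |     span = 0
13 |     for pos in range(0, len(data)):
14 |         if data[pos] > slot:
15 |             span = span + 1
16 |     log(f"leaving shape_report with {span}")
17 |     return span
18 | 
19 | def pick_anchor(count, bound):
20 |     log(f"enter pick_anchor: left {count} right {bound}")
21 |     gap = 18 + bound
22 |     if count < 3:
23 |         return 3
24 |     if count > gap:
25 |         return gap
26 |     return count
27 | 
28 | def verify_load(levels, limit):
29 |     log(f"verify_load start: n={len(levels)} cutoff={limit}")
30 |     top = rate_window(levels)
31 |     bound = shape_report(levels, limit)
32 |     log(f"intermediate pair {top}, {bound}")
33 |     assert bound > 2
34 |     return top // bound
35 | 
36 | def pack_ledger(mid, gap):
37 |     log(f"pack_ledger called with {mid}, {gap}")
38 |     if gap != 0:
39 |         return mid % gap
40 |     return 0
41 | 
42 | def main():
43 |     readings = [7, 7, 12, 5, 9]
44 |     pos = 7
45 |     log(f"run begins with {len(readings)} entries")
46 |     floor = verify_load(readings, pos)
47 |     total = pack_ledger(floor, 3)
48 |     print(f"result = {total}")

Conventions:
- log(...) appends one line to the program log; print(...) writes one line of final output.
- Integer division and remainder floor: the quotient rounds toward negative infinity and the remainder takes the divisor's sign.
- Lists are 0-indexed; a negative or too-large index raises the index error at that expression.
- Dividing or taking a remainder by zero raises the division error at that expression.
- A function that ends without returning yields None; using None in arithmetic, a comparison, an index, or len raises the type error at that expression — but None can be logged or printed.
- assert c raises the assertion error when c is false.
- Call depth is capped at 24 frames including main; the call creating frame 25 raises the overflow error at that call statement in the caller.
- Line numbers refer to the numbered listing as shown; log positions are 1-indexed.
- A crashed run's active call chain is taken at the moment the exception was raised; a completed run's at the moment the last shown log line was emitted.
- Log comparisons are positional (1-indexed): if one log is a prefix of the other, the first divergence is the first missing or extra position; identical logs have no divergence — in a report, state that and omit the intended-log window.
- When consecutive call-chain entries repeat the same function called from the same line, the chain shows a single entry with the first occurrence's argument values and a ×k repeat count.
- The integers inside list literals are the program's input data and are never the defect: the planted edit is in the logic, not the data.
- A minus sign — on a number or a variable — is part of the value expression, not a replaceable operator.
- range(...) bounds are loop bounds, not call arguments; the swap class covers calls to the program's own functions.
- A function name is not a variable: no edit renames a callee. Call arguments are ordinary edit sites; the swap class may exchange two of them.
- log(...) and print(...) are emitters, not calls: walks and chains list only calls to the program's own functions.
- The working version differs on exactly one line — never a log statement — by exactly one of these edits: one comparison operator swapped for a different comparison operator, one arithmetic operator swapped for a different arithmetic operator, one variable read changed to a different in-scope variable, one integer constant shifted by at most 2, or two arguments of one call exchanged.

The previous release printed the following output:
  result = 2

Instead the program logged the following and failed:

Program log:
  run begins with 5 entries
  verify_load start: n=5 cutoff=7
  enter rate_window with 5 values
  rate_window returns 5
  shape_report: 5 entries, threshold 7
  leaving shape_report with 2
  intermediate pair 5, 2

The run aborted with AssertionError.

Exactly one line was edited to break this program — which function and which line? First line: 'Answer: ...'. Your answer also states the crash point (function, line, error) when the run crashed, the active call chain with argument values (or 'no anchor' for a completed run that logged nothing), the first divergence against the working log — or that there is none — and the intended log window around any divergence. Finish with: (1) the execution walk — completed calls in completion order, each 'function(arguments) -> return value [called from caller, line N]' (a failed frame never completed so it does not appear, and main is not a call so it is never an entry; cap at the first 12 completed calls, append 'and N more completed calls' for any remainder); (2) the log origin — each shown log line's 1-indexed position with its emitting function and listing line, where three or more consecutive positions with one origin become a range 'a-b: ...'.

Answer: the defect is in verify_load at line 33.
Core observation: The shown log is a 7-line prefix of the intended one, whose next entry is 'pack_ledger called with 2, 3'.
Crash: verify_load, line 33, AssertionError.
Call chain: main -> verify_load([7, 7, 12, 5, 9], 7) (called at line 46).
First divergence: position 8 (shown log ended at 7 lines; the working version continues: 'pack_ledger called with 2, 3').
Intended log window:
  6: leaving shape_report with 2
  7: intermediate pair 5, 2
  8: pack_ledger called with 2, 3
Execution walk:
  rate_window([7, 7, 12, 5, 9]) -> 5  [called from verify_load, line 30]
  shape_report([7, 7, 12, 5, 9], 7) -> 2  [called from verify_load, line 31]
Log line origins:
  1: emitted by main (line 45)
  2: emitted by verify_load (line 29)
  3: emitted by rate_window (line 2)
  4: emitted by rate_window (line 7)
  5: emitted by shape_report (line 11)
  6: emitted by shape_report (line 16)
  7: emitted by verify_load (line 32)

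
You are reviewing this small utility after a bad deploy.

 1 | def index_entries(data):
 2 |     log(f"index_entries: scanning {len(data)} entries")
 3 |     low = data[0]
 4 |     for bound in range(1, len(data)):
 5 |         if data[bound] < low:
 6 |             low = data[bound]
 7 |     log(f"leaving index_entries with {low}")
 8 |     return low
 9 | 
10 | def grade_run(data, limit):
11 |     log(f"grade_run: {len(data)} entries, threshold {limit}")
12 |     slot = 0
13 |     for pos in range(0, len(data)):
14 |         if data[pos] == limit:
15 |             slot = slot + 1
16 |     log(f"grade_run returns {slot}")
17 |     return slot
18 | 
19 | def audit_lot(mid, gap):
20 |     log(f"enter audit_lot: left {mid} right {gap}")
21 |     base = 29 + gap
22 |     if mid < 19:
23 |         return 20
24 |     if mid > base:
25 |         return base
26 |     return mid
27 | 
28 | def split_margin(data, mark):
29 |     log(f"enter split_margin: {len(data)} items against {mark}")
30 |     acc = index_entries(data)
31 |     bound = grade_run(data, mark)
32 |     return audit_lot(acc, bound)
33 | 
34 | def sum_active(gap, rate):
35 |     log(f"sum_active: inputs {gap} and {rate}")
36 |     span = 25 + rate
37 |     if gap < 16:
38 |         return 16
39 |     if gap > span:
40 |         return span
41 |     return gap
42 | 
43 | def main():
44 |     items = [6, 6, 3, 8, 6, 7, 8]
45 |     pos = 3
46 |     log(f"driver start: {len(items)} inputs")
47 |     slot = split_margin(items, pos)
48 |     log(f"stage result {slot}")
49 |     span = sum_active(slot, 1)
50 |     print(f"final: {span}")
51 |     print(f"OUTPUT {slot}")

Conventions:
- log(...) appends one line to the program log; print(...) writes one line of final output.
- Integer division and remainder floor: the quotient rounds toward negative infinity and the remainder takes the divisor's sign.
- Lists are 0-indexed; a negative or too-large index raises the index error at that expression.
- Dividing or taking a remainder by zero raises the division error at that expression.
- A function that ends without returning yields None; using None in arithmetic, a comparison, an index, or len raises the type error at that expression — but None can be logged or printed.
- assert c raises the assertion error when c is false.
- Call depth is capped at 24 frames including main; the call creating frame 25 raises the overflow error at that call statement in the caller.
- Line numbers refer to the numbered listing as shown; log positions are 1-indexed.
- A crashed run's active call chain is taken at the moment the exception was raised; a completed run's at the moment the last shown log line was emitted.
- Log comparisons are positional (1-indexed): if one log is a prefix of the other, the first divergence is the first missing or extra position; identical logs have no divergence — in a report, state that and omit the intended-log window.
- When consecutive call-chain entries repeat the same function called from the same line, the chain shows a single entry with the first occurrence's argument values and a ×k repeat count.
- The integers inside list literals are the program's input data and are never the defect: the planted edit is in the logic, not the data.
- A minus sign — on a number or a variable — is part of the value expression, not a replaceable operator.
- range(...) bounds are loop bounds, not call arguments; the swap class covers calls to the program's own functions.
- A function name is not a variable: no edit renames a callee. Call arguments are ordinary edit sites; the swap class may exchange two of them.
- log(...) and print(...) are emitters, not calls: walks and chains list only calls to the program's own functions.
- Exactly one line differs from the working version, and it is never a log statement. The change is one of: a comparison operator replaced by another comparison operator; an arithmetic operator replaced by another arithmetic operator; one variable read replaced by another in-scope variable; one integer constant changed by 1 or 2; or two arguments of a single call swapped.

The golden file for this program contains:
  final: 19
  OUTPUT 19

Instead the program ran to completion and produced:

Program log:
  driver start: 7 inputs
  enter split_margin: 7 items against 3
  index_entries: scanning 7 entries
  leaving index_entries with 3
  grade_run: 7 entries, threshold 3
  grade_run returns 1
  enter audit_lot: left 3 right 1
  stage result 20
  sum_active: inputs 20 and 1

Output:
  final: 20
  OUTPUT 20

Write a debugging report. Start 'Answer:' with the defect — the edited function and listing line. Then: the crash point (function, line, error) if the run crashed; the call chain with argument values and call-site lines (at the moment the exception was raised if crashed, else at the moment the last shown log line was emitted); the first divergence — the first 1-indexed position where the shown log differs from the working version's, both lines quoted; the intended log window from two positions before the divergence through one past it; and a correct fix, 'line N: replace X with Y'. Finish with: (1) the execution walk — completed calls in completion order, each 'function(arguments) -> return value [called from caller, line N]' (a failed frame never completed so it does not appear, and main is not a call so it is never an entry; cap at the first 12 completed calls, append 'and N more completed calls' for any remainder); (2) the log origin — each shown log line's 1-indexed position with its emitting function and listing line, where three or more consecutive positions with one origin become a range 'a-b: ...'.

Answer: the defect is in audit_lot at line 23.
Core observation: At log position 8 the runs split — shown 'stage result 20', but the working version logs 'stage result 19'.
Call chain: main -> sum_active(20, 1) (called at line 49).
First divergence: position 8; shown 'stage result 20' vs intended 'stage result 19'.
Intended log window:
  6: grade_run returns 1
  7: enter audit_lot: left 3 right 1
  8: stage result 19
  9: sum_active: inputs 19 and 1
Execution walk:
  index_entries([6, 6, 3, 8, 6, 7, 8]) -> 3  [called from split_margin, line 30]
  grade_run([6, 6, 3, 8, 6, 7, 8], 3) -> 1  [called from split_margin, line 31]
  audit_lot(3, 1) -> 20  [called from split_margin, line 32]
  split_margin([6, 6, 3, 8, 6, 7, 8], 3) -> 20  [called from main, line 47]
  sum_active(20, 1) -> 20  [called from main, line 49]
Log origins:
  1 — main, line 46
  2 — split_margin, line 29
  3 — index_entries, line 2
  4 — index_entries, line 7
  5 — grade_run, line 11
  6 — grade_run, line 16
  7 — audit_lot, line 20
  8 — main, line 48
  9 — sum_active, line 35
A correct fix: line 23: replace `20` with `19`.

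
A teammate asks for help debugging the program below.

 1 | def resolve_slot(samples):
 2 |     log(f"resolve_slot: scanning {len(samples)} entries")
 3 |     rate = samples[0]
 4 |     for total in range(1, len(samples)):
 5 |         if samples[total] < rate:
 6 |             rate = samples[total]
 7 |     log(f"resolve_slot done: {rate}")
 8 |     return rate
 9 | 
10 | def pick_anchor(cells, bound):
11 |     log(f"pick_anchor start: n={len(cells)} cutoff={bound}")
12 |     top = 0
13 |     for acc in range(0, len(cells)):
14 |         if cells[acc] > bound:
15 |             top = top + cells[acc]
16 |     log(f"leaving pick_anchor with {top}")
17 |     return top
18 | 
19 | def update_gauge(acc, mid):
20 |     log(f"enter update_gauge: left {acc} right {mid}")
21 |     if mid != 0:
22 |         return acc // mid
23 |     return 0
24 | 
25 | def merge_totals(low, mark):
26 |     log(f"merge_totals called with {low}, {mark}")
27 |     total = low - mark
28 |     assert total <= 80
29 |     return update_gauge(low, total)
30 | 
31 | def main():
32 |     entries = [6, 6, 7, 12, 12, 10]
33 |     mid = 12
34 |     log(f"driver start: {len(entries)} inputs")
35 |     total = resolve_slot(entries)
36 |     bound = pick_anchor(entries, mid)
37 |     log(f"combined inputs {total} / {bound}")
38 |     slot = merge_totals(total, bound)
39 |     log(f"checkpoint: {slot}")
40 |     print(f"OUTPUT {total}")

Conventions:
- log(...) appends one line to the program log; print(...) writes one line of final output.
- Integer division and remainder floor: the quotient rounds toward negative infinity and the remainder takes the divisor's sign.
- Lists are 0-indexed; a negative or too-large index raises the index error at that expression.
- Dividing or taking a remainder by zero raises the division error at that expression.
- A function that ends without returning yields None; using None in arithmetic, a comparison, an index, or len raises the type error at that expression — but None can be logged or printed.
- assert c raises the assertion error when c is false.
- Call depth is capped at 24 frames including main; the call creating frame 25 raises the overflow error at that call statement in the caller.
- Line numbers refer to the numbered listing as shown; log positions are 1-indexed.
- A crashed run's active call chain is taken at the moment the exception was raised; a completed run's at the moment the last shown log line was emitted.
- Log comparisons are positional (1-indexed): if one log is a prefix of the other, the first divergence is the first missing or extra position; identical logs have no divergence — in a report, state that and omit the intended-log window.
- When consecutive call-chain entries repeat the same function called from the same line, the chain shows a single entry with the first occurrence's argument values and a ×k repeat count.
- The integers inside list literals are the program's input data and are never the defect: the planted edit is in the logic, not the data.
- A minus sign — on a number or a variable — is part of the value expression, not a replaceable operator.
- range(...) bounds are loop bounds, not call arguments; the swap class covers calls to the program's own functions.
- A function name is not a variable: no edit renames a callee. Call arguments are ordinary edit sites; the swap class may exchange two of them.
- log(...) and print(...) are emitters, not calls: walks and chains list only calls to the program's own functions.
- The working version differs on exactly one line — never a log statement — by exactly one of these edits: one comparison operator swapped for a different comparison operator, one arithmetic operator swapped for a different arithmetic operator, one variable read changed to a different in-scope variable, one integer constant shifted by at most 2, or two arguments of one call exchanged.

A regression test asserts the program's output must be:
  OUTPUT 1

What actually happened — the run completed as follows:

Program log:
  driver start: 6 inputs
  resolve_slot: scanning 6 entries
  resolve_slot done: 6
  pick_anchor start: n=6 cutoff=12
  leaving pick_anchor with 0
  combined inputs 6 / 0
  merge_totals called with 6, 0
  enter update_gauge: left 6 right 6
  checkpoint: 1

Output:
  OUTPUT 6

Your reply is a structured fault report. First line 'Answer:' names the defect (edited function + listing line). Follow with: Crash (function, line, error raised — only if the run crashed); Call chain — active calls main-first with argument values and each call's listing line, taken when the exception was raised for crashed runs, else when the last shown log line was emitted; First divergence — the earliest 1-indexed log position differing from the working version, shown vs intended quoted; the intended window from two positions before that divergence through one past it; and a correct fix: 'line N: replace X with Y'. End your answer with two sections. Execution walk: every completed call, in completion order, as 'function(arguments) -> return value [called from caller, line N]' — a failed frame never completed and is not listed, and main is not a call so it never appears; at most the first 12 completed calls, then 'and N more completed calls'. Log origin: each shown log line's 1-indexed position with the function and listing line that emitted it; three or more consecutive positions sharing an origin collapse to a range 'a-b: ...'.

Answer: the defect is in main at line 40.
The tell: The logs agree in full; only the final output differs.
Call chain: main.
First divergence: there is none — every log position agrees.
Execution walk:
  resolve_slot([6, 6, 7, 12, 12, 10]) -> 6  [called from main, line 35]
  pick_anchor([6, 6, 7, 12, 12, 10], 12) -> 0  [called from main, line 36]
  update_gauge(6, 6) -> 1  [called from merge_totals, line 29]
  merge_totals(6, 0) -> 1  [called from main, line 38]
Log origin:
  1: logged in main at line 34
  2: logged in resolve_slot at line 2
  3: logged in resolve_slot at line 7
  4: logged in pick_anchor at line 11
  5: logged in pick_anchor at line 16
  6: logged in main at line 37
  7: logged in merge_totals at line 26
  8: logged in update_gauge at line 20
  9: logged in main at line 39
A correct fix: line 40: replace `total` with `slot`.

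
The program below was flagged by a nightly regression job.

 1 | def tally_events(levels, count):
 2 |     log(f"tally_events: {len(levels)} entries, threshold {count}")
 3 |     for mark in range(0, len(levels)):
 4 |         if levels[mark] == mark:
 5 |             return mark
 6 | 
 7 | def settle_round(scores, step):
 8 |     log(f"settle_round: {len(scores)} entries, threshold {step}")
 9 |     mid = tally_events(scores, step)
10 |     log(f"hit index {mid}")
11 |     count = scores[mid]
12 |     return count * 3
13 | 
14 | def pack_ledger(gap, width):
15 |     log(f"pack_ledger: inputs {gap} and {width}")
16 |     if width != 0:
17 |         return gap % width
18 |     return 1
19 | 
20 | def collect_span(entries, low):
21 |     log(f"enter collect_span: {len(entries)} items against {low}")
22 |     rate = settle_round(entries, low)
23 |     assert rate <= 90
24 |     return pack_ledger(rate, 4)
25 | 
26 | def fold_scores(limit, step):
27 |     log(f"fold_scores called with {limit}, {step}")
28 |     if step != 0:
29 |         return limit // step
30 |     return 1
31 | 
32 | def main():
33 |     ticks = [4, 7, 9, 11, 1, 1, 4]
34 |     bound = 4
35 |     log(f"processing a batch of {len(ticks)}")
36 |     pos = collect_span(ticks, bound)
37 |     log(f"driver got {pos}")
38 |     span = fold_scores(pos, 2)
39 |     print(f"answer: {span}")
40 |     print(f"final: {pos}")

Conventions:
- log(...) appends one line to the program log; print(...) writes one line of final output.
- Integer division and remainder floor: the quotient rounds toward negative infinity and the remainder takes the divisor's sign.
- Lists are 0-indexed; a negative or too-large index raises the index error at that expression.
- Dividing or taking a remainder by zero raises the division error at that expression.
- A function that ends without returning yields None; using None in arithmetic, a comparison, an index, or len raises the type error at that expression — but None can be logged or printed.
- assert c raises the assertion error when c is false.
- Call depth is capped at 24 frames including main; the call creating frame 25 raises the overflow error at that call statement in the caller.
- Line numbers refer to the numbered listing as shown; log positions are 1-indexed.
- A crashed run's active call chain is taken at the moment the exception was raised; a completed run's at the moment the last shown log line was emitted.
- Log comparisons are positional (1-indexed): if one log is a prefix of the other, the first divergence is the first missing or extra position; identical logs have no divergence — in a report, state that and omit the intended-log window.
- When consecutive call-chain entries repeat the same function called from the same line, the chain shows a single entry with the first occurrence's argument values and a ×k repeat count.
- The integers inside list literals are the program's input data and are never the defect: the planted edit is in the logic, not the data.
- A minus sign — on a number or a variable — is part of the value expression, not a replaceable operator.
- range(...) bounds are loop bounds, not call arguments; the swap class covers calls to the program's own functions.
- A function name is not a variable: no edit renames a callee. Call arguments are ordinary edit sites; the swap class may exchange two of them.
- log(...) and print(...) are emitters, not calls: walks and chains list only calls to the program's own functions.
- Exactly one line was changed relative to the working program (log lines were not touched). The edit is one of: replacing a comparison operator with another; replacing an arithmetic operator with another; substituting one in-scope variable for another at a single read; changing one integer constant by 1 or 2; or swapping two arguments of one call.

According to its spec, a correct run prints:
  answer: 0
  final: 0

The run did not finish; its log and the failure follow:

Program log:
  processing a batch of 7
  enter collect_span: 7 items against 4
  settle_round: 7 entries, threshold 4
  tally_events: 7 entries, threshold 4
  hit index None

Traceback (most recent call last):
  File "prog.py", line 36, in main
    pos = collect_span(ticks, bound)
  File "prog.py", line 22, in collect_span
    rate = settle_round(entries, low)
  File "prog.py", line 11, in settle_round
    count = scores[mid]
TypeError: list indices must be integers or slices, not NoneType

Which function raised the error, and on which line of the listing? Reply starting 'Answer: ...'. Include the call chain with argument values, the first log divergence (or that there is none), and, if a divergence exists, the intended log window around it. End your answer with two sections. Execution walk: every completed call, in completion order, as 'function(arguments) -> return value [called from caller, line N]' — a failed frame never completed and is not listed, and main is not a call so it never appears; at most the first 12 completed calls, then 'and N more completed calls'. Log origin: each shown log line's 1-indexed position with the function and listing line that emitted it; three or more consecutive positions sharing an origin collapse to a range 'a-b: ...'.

Answer: the error was raised in settle_round, line 11.
Key observation: The earliest visible damage is log position 5 — 'hit index None' rather than the intended 'hit index 0'.
Call chain: main -> collect_span([4, 7, 9, 11, 1, 1, 4], 4) (called at line 36) -> settle_round([4, 7, 9, 11, 1, 1, 4], 4) (called at line 22).
First divergence: position 5 — the shown line 'hit index None' should read 'hit index 0'.
Intended log window:
  3: settle_round: 7 entries, threshold 4
  4: tally_events: 7 entries, threshold 4
  5: hit index 0
  6: pack_ledger: inputs 12 and 4
Execution walk:
  tally_events([4, 7, 9, 11, 1, 1, 4], 4) -> None  [called from settle_round, line 9]
Log origin:
  1: logged in main at line 35
  2: logged in collect_span at line 21
  3: logged in settle_round at line 8
  4: logged in tally_events at line 2
  5: logged in settle_round at line 10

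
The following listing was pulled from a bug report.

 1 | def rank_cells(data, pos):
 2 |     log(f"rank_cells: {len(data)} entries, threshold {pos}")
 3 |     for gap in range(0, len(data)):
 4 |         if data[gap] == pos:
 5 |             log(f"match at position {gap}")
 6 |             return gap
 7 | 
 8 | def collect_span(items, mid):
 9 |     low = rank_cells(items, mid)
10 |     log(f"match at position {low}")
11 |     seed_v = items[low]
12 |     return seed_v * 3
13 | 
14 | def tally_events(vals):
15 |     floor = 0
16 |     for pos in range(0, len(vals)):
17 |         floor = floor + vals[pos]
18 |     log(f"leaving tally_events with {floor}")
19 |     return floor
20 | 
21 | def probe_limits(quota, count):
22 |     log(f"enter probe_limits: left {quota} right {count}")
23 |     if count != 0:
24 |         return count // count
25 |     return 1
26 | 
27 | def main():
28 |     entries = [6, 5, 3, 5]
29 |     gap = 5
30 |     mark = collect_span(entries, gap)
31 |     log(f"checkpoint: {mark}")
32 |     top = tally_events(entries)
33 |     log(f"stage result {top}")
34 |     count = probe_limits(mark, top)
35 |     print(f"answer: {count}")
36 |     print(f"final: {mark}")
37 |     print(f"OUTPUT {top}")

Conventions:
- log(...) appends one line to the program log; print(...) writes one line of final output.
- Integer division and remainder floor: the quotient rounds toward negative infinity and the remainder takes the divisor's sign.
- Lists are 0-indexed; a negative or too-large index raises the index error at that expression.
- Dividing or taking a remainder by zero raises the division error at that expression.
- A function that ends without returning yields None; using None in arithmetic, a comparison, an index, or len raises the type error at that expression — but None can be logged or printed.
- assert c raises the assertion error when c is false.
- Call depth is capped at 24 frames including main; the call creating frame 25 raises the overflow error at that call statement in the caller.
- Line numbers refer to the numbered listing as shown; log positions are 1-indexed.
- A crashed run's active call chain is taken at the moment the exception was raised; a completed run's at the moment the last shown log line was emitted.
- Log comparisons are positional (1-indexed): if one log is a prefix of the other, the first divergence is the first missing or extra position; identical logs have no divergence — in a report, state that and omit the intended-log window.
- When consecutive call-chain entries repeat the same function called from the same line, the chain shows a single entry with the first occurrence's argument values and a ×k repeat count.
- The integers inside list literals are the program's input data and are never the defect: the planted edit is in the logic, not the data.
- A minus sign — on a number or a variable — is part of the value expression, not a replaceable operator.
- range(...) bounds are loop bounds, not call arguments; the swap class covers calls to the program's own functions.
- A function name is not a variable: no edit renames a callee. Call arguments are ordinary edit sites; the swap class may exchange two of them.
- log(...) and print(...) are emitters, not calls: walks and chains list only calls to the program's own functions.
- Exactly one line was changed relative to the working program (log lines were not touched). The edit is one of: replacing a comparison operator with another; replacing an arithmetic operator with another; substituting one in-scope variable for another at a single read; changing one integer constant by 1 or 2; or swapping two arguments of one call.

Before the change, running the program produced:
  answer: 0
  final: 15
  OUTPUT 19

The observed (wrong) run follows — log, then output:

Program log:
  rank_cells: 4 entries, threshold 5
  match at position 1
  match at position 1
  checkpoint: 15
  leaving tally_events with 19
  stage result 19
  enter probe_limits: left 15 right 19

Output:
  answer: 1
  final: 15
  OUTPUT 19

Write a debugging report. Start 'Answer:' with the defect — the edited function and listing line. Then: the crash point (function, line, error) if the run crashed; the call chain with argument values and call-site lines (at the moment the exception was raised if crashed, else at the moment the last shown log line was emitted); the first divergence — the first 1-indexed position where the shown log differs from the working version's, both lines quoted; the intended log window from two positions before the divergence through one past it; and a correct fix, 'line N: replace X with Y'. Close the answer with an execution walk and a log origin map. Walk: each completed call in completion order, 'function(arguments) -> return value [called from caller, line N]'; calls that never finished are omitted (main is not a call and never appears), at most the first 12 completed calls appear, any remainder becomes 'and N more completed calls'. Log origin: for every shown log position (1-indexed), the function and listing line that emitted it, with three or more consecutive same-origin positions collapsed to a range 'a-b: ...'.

Answer: the defect is in probe_limits at line 24.
Key observation: No log line changed; the fault shows up purely in the output.
Call chain: main -> probe_limits(15, 19) (called at line 34).
First divergence: none (the log streams are identical).
Execution walk:
  rank_cells([6, 5, 3, 5], 5) -> 1  [called from collect_span, line 9]
  collect_span([6, 5, 3, 5], 5) -> 15  [called from main, line 30]
  tally_events([6, 5, 3, 5]) -> 19  [called from main, line 32]
  probe_limits(15, 19) -> 1  [called from main, line 34]
Log origins:
  1: from rank_cells, line 2
  2: from rank_cells, line 5
  3: from collect_span, line 10
  4: from main, line 31
  5: from tally_events, line 18
  6: from main, line 33
  7: from probe_limits, line 22
A correct fix: line 24: replace `count // count` with `quota // count`.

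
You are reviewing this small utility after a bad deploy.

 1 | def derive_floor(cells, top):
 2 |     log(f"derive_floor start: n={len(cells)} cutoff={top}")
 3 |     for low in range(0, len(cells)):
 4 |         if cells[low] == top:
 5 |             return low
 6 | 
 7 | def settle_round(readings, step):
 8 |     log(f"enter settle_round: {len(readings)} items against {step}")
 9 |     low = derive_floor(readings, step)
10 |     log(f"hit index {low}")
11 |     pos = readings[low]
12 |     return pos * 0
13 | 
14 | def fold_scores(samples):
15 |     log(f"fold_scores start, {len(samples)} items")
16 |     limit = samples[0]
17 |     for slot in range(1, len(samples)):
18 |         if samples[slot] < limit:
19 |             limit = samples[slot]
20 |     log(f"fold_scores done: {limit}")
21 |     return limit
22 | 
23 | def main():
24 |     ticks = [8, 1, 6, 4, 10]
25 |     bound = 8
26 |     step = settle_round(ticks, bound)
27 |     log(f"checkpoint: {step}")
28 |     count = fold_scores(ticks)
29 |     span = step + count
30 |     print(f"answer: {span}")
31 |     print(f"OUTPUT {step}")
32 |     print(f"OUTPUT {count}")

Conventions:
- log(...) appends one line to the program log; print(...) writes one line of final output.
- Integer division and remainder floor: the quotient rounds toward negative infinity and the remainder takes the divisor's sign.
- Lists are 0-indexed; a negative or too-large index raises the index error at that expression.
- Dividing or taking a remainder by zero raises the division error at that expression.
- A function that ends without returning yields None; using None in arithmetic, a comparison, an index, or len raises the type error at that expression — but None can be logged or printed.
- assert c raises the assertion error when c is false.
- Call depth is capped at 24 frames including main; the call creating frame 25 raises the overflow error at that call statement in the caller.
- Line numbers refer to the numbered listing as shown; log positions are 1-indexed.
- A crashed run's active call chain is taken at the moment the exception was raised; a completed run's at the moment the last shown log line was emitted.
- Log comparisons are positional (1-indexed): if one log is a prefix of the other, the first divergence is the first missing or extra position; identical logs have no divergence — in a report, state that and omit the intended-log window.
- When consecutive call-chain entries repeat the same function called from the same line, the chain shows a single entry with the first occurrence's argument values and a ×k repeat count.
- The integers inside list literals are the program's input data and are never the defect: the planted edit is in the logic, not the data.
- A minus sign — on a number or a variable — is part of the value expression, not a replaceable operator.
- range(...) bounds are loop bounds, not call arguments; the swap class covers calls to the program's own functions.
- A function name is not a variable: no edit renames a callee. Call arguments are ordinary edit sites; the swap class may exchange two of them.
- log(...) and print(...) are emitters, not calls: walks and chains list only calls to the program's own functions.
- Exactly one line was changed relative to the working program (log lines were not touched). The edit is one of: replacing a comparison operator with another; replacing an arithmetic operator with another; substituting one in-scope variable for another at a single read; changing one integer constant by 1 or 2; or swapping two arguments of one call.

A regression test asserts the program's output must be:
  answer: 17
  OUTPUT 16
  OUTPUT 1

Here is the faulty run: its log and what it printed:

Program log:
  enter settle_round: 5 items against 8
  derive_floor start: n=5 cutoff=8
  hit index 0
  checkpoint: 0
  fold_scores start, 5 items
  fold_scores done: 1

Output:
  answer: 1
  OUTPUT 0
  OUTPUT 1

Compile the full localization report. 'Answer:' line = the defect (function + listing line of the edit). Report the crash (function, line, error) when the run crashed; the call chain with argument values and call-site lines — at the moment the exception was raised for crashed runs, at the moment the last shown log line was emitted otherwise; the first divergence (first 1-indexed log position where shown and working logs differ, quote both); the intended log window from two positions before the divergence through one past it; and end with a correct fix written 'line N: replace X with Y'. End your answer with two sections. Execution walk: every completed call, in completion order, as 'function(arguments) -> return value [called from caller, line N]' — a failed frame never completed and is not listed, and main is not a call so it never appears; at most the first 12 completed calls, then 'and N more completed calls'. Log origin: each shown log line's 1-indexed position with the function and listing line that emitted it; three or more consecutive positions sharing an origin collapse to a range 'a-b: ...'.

Answer: the defect is in settle_round at line 12.
Key fact: The log first diverges at position 4: the faulty run prints 'checkpoint: 0' where the working version prints 'checkpoint: 16'.
Call chain: main -> fold_scores([8, 1, 6, 4, 10]) (called at line 28).
First divergence: position 4 — the shown line 'checkpoint: 0' should read 'checkpoint: 16'.
Intended log window:
  2: derive_floor start: n=5 cutoff=8
  3: hit index 0
  4: checkpoint: 16
  5: fold_scores start, 5 items
Execution walk:
  derive_floor([8, 1, 6, 4, 10], 8) -> 0  [called from settle_round, line 9]
  settle_round([8, 1, 6, 4, 10], 8) -> 0  [called from main, line 26]
  fold_scores([8, 1, 6, 4, 10]) -> 1  [called from main, line 28]
Log origins:
  1 — settle_round, line 8
  2 — derive_floor, line 2
  3 — settle_round, line 10
  4 — main, line 27
  5 — fold_scores, line 15
  6 — fold_scores, line 20
A correct fix: line 12: replace `0` with `2`.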